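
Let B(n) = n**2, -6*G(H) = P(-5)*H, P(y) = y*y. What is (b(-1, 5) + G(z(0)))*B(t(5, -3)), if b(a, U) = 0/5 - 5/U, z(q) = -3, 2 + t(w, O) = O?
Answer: 575/2 ≈ 287.50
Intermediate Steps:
t(w, O) = -2 + O
P(y) = y**2
G(H) = -25*H/6 (G(H) = -(-5)**2*H/6 = -25*H/6)
b(a, U) = -5/U (b(a, U) = 0*(1/5) - 5/U = 0 - 5/U = -5/U)
(b(-1, 5) + G(z(0)))*B(t(5, -3)) = (-5/5 - 25/6*(-3))*(-2 - 3)**2 = (-5*1/5 + 25/2)*(-5)**2 = (-1 + 25/2)*25 = (23/2)*25 = 575/2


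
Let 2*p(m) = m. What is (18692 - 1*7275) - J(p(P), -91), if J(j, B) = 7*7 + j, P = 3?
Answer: 22733/2 ≈ 11367.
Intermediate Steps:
p(m) = m/2
J(j, B) = 49 + j
(18692 - 1*7275) - J(p(P), -91) = (18692 - 1*7275) - (49 + (1/2)*3) = (18692 - 7275) - (49 + 3/2) = 11417 - 1*101/2 = 11417 - 101/2 = 22733/2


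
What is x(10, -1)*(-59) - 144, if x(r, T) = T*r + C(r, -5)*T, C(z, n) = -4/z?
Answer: 2112/5 ≈ 422.40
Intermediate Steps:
x(r, T) = T*r - 4*T/r (x(r, T) = T*r + (-4/r)*T = T*r - 4*T/r)
x(10, -1)*(-59) - 144 = -1*(-4 + 10²)/10*(-59) - 144 = -1*⅒*(-4 + 100)*(-59) - 144 = -1*⅒*96*(-59) - 144 = -48/5*(-59) - 144 = 2832/5 - 144 = 2112/5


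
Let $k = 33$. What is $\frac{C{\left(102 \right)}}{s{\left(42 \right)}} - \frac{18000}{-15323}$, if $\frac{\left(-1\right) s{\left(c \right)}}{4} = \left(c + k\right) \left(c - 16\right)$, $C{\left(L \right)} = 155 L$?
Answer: $- \frac{3395221}{3983980} \approx -0.85222$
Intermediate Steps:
$s{\left(c \right)} = - 4 \left(-16 + c\right) \left(33 + c\right)$ ($s{\left(c \right)} = - 4 \left(c + 33\right) \left(c - 16\right) = - 4 \left(33 + c\right) \left(-16 + c\right) = - 4 \left(-16 + c\right) \left(33 + c\right)$)
$\frac{C{\left(102 \right)}}{s{\left(42 \right)}} - \frac{18000}{-15323} = \frac{155 \cdot 102}{2112 - 2856 - 4 \cdot 42^{2}} - \frac{18000}{-15323} = \frac{15810}{2112 - 2856 - 7056} - - \frac{18000}{15323} = \frac{15810}{2112 - 2856 - 7056} + \frac{18000}{15323} = \frac{15810}{-7800} + \frac{18000}{15323} = 15810 \left(- \frac{1}{7800}\right) + \frac{18000}{15323} = - \frac{527}{260} + \frac{18000}{15323} = - \frac{3395221}{3983980}$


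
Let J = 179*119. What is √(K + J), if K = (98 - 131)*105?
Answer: 14*√91 ≈ 133.55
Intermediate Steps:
K = -3465 (K = -33*105 = -3465)
J = 21301
√(K + J) = √(-3465 + 21301) = √17836 = 14*√91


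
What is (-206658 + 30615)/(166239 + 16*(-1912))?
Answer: -176043/135647 ≈ -1.2978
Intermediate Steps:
(-206658 + 30615)/(166239 + 16*(-1912)) = -176043/(166239 - 30592) = -176043/135647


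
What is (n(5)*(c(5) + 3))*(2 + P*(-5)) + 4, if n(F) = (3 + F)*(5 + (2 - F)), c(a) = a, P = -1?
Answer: 900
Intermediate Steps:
n(F) = (3 + F)*(7 - F)
(n(5)*(c(5) + 3))*(2 + P*(-5)) + 4 = ((21 - 1*5**2 + 4*5)*(5 + 3))*(2 - 1*(-5)) + 4 = ((21 - 1*25 + 20)*8)*(2 + 5) + 4 = ((21 - 25 + 20)*8)*7 + 4 = (16*8)*7 + 4 = 128*7 + 4 = 896 + 4 = 900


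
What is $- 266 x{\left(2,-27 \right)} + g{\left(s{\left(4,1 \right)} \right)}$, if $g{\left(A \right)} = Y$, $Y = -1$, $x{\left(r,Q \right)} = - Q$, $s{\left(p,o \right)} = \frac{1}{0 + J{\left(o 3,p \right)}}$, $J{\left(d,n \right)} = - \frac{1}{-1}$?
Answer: $-7183$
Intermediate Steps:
$J{\left(d,n \right)} = 1$ ($J{\left(d,n \right)} = \left(-1\right) \left(-1\right) = 1$)
$s{\left(p,o \right)} = 1$ ($s{\left(p,o \right)} = \frac{1}{0 + 1} = 1^{-1} = 1$)
$g{\left(A \right)} = -1$
$- 266 x{\left(2,-27 \right)} + g{\left(s{\left(4,1 \right)} \right)} = - 266 \left(\left(-1\right) \left(-27\right)\right) - 1 = \left(-266\right) 27 - 1 = -7182 - 1 = -7183$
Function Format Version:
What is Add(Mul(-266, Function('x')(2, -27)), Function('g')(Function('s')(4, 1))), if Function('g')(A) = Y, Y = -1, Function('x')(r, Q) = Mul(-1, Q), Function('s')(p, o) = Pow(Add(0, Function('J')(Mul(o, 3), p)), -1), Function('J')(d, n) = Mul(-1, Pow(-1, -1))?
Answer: -7183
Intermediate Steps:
Function('J')(d, n) = 1 (Function('J')(d, n) = Mul(-1, -1) = 1)
Function('s')(p, o) = 1 (Function('s')(p, o) = Pow(Add(0, 1), -1) = Pow(1, -1) = 1)
Function('g')(A) = -1
Add(Mul(-266, Function('x')(2, -27)), Function('g')(Function('s')(4, 1))) = Add(Mul(-266, Mul(-1, -27)), -1) = Add(Mul(-266, 27), -1) = Add(-7182, -1) = -7183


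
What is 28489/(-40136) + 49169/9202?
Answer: 855645603/184665736 ≈ 4.6335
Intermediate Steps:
28489/(-40136) + 49169/9202 = 28489*(-1/40136) + 49169*(1/9202) = -28489/40136 + 49169/9202 = 855645603/184665736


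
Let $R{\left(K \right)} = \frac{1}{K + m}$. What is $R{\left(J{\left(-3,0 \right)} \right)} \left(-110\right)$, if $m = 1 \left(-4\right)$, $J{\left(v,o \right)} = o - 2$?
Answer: $\frac{55}{3} \approx 18.333$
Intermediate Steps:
$J{\left(v,o \right)} = -2 + o$ ($J{\left(v,o \right)} = o - 2 = -2 + o$)
$m = -4$
$R{\left(K \right)} = \frac{1}{-4 + K}$ ($R{\left(K \right)} = \frac{1}{K - 4} = \frac{1}{-4 + K}$)
$R{\left(J{\left(-3,0 \right)} \right)} \left(-110\right) = \frac{1}{-4 + \left(-2 + 0\right)} \left(-110\right) = \frac{1}{-4 - 2} \left(-110\right) = \frac{1}{-6} \left(-110\right) = \left(- \frac{1}{6}\right) \left(-110\right) = \frac{55}{3}$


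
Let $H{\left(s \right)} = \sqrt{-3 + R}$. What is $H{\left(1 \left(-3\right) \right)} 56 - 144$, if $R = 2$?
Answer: $-144 + 56 i \approx -144.0 + 56.0 i$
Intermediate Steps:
$H{\left(s \right)} = i$ ($H{\left(s \right)} = \sqrt{-3 + 2} = \sqrt{-1} = i$)
$H{\left(1 \left(-3\right) \right)} 56 - 144 = i 56 - 144 = 56 i - 144 = -144 + 56 i$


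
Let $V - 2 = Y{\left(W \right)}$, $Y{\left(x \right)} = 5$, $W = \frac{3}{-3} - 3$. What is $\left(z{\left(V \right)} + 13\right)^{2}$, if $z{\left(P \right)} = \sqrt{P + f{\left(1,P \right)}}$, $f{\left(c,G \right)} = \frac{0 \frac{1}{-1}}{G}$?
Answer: $\left(13 + \sqrt{7}\right)^{2} \approx 244.79$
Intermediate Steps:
$W = -4$ ($W = 3 \left(- \frac{1}{3}\right) - 3 = -1 - 3 = -4$)
$f{\left(c,G \right)} = 0$ ($f{\left(c,G \right)} = \frac{0 \left(-1\right)}{G} = \frac{0}{G} = 0$)
$V = 7$ ($V = 2 + 5 = 7$)
$z{\left(P \right)} = \sqrt{P}$ ($z{\left(P \right)} = \sqrt{P + 0} = \sqrt{P}$)
$\left(z{\left(V \right)} + 13\right)^{2} = \left(\sqrt{7} + 13\right)^{2} = \left(13 + \sqrt{7}\right)^{2}$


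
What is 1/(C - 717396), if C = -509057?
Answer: -1/1226453 ≈ -8.1536e-7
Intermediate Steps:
1/(C - 717396) = 1/(-509057 - 717396) = 1/(-1226453) = -1/1226453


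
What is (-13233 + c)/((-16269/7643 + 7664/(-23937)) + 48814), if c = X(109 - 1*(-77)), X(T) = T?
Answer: -2386955056077/8930097260669 ≈ -0.26729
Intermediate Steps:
c = 186 (c = 109 - 1*(-77) = 109 + 77 = 186)
(-13233 + c)/((-16269/7643 + 7664/(-23937)) + 48814) = (-13233 + 186)/((-16269/7643 + 7664/(-23937)) + 48814) = -13047/((-16269*1/7643 + 7664*(-1/23937)) + 48814) = -13047/((-16269/7643 - 7664/23937) + 48814) = -13047/(-448007005/182950491 + 48814) = -13047/8930097260669/182950491 = -13047*182950491/8930097260669 = -2386955056077/8930097260669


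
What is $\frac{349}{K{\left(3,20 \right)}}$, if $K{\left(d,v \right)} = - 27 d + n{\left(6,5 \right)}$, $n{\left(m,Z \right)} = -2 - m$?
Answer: $- \frac{349}{89} \approx -3.9213$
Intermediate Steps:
$K{\left(d,v \right)} = -8 - 27 d$ ($K{\left(d,v \right)} = - 27 d - 8 = -8 - 27 d$)
$\frac{349}{K{\left(3,20 \right)}} = \frac{349}{-8 - 81} = \frac{349}{-89} = 349 \left(- \frac{1}{89}\right) = - \frac{349}{89}$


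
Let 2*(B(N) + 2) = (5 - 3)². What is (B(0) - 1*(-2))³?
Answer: 8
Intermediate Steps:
B(N) = 0 (B(N) = -2 + (5 - 3)²/2 = -2 + (½)*2² = -2 + (½)*4 = -2 + 2 = 0)
(B(0) - 1*(-2))³ = (0 - 1*(-2))³ = (0 + 2)³ = 2³ = 8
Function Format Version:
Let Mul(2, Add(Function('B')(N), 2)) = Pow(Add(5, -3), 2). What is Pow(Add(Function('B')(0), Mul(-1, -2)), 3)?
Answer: 8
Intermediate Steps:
Function('B')(N) = 0 (Function('B')(N) = Add(-2, Mul(Rational(1, 2), Pow(Add(5, -3), 2))) = Add(-2, Mul(Rational(1, 2), Pow(2, 2))) = Add(-2, Mul(Rational(1, 2), 4)) = Add(-2, 2) = 0)
Pow(Add(Function('B')(0), Mul(-1, -2)), 3) = Pow(Add(0, Mul(-1, -2)), 3) = Pow(Add(0, 2), 3) = Pow(2, 3) = 8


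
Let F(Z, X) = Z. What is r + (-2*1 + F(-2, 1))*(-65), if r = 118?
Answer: 378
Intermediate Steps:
r + (-2*1 + F(-2, 1))*(-65) = 118 + (-2*1 - 2)*(-65) = 118 + (-2 - 2)*(-65) = 118 - 4*(-65) = 118 + 260 = 378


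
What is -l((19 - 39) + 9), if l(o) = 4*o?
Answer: 44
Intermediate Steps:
-l((19 - 39) + 9) = -4*((19 - 39) + 9) = -4*(-20 + 9) = -4*(-11) = -1*(-44) = 44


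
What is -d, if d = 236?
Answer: -236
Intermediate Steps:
-d = -1*236 = -236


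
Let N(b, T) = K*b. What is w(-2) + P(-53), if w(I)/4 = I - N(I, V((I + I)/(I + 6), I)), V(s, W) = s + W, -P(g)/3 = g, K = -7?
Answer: 95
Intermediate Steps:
P(g) = -3*g
V(s, W) = W + s
N(b, T) = -7*b
w(I) = 32*I (w(I) = 4*(I - (-7)*I) = 4*(I + 7*I) = 4*(8*I) = 32*I)
w(-2) + P(-53) = 32*(-2) - 3*(-53) = -64 + 159 = 95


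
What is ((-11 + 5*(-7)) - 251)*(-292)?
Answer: 86724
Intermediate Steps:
((-11 + 5*(-7)) - 251)*(-292) = ((-11 - 35) - 251)*(-292) = (-46 - 251)*(-292) = -297*(-292) = 86724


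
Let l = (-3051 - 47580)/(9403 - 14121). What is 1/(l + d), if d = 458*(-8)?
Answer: -674/2462303 ≈ -0.00027373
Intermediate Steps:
d = -3664
l = 7233/674 (l = -50631/(-4718) = -50631*(-1/4718) = 7233/674 ≈ 10.731)
1/(l + d) = 1/(7233/674 - 3664) = 1/(-2462303/674) = -674/2462303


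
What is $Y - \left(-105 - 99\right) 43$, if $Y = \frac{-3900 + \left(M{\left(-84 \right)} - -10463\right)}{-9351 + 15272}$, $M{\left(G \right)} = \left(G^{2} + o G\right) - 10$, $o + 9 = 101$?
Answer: $\frac{51944893}{5921} \approx 8773.0$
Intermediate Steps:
$o = 92$ ($o = -9 + 101 = 92$)
$M{\left(G \right)} = -10 + G^{2} + 92 G$ ($M{\left(G \right)} = \left(G^{2} + 92 G\right) - 10 = -10 + G^{2} + 92 G$)
$Y = \frac{5881}{5921}$ ($Y = \frac{-3900 + \left(\left(-10 + \left(-84\right)^{2} + 92 \left(-84\right)\right) - -10463\right)}{-9351 + 15272} = \frac{-3900 + \left(\left(-10 + 7056 - 7728\right) + 10463\right)}{5921} = \left(-3900 + \left(-682 + 10463\right)\right) \frac{1}{5921} = \left(-3900 + 9781\right) \frac{1}{5921} = 5881 \cdot \frac{1}{5921} = \frac{5881}{5921} \approx 0.99324$)
$Y - \left(-105 - 99\right) 43 = \frac{5881}{5921} - \left(-105 - 99\right) 43 = \frac{5881}{5921} - \left(-204\right) 43 = \frac{5881}{5921} - -8772 = \frac{5881}{5921} + 8772 = \frac{51944893}{5921}$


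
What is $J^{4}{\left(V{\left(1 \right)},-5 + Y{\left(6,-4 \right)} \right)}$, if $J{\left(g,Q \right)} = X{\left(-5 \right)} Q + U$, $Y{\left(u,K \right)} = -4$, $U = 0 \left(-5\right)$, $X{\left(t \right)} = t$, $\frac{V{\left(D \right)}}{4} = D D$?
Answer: $4100625$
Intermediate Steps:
$V{\left(D \right)} = 4 D^{2}$ ($V{\left(D \right)} = 4 D D = 4 D^{2}$)
$U = 0$
$J{\left(g,Q \right)} = - 5 Q$ ($J{\left(g,Q \right)} = - 5 Q + 0 = - 5 Q$)
$J^{4}{\left(V{\left(1 \right)},-5 + Y{\left(6,-4 \right)} \right)} = \left(- 5 \left(-5 - 4\right)\right)^{4} = \left(\left(-5\right) \left(-9\right)\right)^{4} = 45^{4} = 4100625$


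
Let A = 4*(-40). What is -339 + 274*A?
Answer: -44179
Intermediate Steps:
A = -160
-339 + 274*A = -339 + 274*(-160) = -339 - 43840 = -44179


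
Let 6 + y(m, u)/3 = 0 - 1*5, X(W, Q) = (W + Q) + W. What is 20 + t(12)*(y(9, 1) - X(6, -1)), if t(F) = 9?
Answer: -376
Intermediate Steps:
X(W, Q) = Q + 2*W (X(W, Q) = (Q + W) + W = Q + 2*W)
y(m, u) = -33 (y(m, u) = -18 + 3*(0 - 1*5) = -18 + 3*(0 - 5) = -18 + 3*(-5) = -18 - 15 = -33)
20 + t(12)*(y(9, 1) - X(6, -1)) = 20 + 9*(-33 - (-1 + 2*6)) = 20 + 9*(-33 - (-1 + 12)) = 20 + 9*(-33 - 1*11) = 20 + 9*(-33 - 11) = 20 + 9*(-44) = 20 - 396 = -376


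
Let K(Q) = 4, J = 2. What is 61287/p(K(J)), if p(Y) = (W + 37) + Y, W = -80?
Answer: -20429/13 ≈ -1571.5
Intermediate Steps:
p(Y) = -43 + Y (p(Y) = (-80 + 37) + Y = -43 + Y)
61287/p(K(J)) = 61287/(-43 + 4) = 61287/(-39) = 61287*(-1/39) = -20429/13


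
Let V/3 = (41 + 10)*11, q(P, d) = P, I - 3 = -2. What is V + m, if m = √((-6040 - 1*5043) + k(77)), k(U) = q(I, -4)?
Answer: 1683 + I*√11082 ≈ 1683.0 + 105.27*I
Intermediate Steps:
I = 1 (I = 3 - 2 = 1)
k(U) = 1
V = 1683 (V = 3*((41 + 10)*11) = 3*(51*11) = 3*561 = 1683)
m = I*√11082 (m = √((-6040 - 1*5043) + 1) = √((-6040 - 5043) + 1) = √(-11083 + 1) = √(-11082) = I*√11082 ≈ 105.27*I)
V + m = 1683 + I*√11082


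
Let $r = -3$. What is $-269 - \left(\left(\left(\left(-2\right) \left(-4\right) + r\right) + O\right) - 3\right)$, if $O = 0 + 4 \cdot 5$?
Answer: $-291$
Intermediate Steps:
$O = 20$ ($O = 0 + 20 = 20$)
$-269 - \left(\left(\left(\left(-2\right) \left(-4\right) + r\right) + O\right) - 3\right) = -269 - \left(\left(\left(\left(-2\right) \left(-4\right) - 3\right) + 20\right) - 3\right) = -269 - \left(\left(\left(8 - 3\right) + 20\right) - 3\right) = -269 - \left(\left(5 + 20\right) - 3\right) = -269 - \left(25 - 3\right) = -269 - 22 = -291$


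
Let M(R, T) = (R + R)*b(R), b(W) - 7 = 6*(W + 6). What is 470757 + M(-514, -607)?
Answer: 3596905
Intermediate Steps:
b(W) = 43 + 6*W (b(W) = 7 + 6*(W + 6) = 7 + 6*(6 + W) = 7 + (36 + 6*W) = 43 + 6*W)
M(R, T) = 2*R*(43 + 6*R) (M(R, T) = (R + R)*(43 + 6*R) = (2*R)*(43 + 6*R) = 2*R*(43 + 6*R))
470757 + M(-514, -607) = 470757 + 2*(-514)*(43 + 6*(-514)) = 470757 + 2*(-514)*(43 - 3084) = 470757 + 2*(-514)*(-3041) = 470757 + 3126148 = 3596905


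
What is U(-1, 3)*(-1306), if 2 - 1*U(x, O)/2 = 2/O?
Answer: -10448/3 ≈ -3482.7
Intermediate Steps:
U(x, O) = 4 - 4/O
U(-1, 3)*(-1306) = (4 - 4/3)*(-1306) = (8/3)*(-1306) = -10448/3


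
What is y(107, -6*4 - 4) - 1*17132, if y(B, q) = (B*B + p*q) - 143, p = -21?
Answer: -5238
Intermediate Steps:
y(B, q) = -143 + B**2 - 21*q (y(B, q) = (B*B - 21*q) - 143 = (B**2 - 21*q) - 143 = -143 + B**2 - 21*q)
y(107, -6*4 - 4) - 1*17132 = (-143 + 107**2 - 21*(-6*4 - 4)) - 1*17132 = (-143 + 11449 - 21*(-24 - 4)) - 17132 = (-143 + 11449 - 21*(-28)) - 17132 = (-143 + 11449 + 588) - 17132 = 11894 - 17132 = -5238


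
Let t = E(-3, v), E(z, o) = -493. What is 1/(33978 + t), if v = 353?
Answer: 1/33485 ≈ 2.9864e-5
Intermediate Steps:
t = -493
1/(33978 + t) = 1/(33978 - 493) = 1/33485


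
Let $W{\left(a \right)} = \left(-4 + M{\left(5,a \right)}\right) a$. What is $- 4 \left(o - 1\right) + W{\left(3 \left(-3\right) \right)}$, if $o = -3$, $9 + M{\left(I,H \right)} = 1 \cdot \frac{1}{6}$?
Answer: $\frac{263}{2} \approx 131.5$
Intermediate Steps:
$M{\left(I,H \right)} = - \frac{53}{6}$ ($M{\left(I,H \right)} = -9 + 1 \cdot \frac{1}{6} = -9 + \frac{1}{6} = - \frac{53}{6}$)
$W{\left(a \right)} = - \frac{77 a}{6}$ ($W{\left(a \right)} = \left(-4 - \frac{53}{6}\right) a = - \frac{77 a}{6}$)
$- 4 \left(o - 1\right) + W{\left(3 \left(-3\right) \right)} = - 4 \left(-3 - 1\right) - \frac{77 \cdot 3 \left(-3\right)}{6} = - 4 \left(-3 - 1\right) - - \frac{231}{2} = \left(-4\right) \left(-4\right) + \frac{231}{2} = 16 + \frac{231}{2} = \frac{263}{2}$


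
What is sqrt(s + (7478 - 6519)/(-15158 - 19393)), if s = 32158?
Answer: sqrt(4265474890061)/11517 ≈ 179.33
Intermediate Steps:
sqrt(s + (7478 - 6519)/(-15158 - 19393)) = sqrt(32158 + (7478 - 6519)/(-15158 - 19393)) = sqrt(32158 + 959/(-34551)) = sqrt(32158 + 959*(-1/34551)) = sqrt(32158 - 959/34551) = sqrt(1111090099/34551) = sqrt(4265474890061)/11517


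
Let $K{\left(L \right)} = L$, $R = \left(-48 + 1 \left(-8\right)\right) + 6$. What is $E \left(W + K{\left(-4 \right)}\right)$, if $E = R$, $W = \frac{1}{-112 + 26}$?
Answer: $\frac{8625}{43} \approx 200.58$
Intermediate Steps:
$W = - \frac{1}{86}$ ($W = \frac{1}{-86} = - \frac{1}{86} \approx -0.011628$)
$R = -50$ ($R = \left(-48 - 8\right) + 6 = -56 + 6 = -50$)
$E = -50$
$E \left(W + K{\left(-4 \right)}\right) = - 50 \left(- \frac{1}{86} - 4\right) = \left(-50\right) \left(- \frac{345}{86}\right) = \frac{8625}{43}$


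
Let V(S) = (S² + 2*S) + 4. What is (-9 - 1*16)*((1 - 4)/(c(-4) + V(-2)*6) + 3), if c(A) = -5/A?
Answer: -7275/101 ≈ -72.030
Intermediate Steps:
V(S) = 4 + S² + 2*S
(-9 - 1*16)*((1 - 4)/(c(-4) + V(-2)*6) + 3) = (-9 - 1*16)*((1 - 4)/(-5/(-4) + (4 + (-2)² + 2*(-2))*6) + 3) = (-9 - 16)*(-3/(-5*(-¼) + (4 + 4 - 4)*6) + 3) = -25*(-3/(5/4 + 4*6) + 3) = -25*(-3/(5/4 + 24) + 3) = -25*(-3/101/4 + 3) = -25*(-3*4/101 + 3) = -25*(-12/101 + 3) = -25*291/101 = -7275/101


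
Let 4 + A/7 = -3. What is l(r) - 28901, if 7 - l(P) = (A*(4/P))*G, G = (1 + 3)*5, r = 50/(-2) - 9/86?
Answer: -62719266/2159 ≈ -29050.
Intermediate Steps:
A = -49 (A = -28 + 7*(-3) = -28 - 21 = -49)
r = -2159/86 (r = 50*(-½) - 9*1/86 = -25 - 9/86 = -2159/86 ≈ -25.105)
G = 20 (G = 4*5 = 20)
l(P) = 7 + 3920/P (l(P) = 7 - (-196/P)*20 = 7 - (-3920)/P = 7 + 3920/P)
l(r) - 28901 = (7 + 3920/(-2159/86)) - 28901 = (7 + 3920*(-86/2159)) - 28901 = (7 - 337120/2159) - 28901 = -322007/2159 - 28901 = -62719266/2159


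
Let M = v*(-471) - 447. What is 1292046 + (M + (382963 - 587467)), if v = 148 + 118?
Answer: 961809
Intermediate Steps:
v = 266
M = -125733 (M = 266*(-471) - 447 = -125286 - 447 = -125733)
1292046 + (M + (382963 - 587467)) = 1292046 + (-125733 + (382963 - 587467)) = 1292046 + (-125733 - 204504) = 1292046 - 330237 = 961809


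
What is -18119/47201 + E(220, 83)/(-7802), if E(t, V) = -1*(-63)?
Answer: -144338101/368262202 ≈ -0.39194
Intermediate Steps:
E(t, V) = 63
-18119/47201 + E(220, 83)/(-7802) = -18119/47201 + 63/(-7802) = -18119*1/47201 + 63*(-1/7802) = -18119/47201 - 63/7802 = -144338101/368262202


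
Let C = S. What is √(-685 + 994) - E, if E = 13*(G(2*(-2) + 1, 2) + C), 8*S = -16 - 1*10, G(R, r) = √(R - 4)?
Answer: 169/4 + √309 - 13*I*√7 ≈ 59.828 - 34.395*I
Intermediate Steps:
G(R, r) = √(-4 + R)
S = -13/4 (S = (-16 - 1*10)/8 = (-16 - 10)/8 = (⅛)*(-26) = -13/4 ≈ -3.2500)
C = -13/4 ≈ -3.2500
E = -169/4 + 13*I*√7 (E = 13*(√(-4 + (2*(-2) + 1)) - 13/4) = 13*(√(-4 + (-4 + 1)) - 13/4) = 13*(√(-4 - 3) - 13/4) = 13*(√(-7) - 13/4) = 13*(I*√7 - 13/4) = 13*(-13/4 + I*√7) = -169/4 + 13*I*√7 ≈ -42.25 + 34.395*I)
√(-685 + 994) - E = √(-685 + 994) - (-169/4 + 13*I*√7) = √309 + (169/4 - 13*I*√7) = 169/4 + √309 - 13*I*√7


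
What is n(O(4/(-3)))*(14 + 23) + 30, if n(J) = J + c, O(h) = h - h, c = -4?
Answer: -118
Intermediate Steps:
O(h) = 0
n(J) = -4 + J (n(J) = J - 4 = -4 + J)
n(O(4/(-3)))*(14 + 23) + 30 = (-4 + 0)*(14 + 23) + 30 = -4*37 + 30 = -148 + 30 = -118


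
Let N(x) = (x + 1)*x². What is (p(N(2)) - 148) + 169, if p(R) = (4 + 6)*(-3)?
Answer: -9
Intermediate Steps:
N(x) = x²*(1 + x) (N(x) = (1 + x)*x² = x²*(1 + x))
p(R) = -30 (p(R) = 10*(-3) = -30)
(p(N(2)) - 148) + 169 = (-30 - 148) + 169 = -178 + 169 = -9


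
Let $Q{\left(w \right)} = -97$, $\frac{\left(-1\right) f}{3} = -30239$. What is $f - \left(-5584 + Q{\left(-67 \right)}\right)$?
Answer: $96398$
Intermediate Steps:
$f = 90717$ ($f = \left(-3\right) \left(-30239\right) = 90717$)
$f - \left(-5584 + Q{\left(-67 \right)}\right) = 90717 + \left(5584 - -97\right) = 90717 + \left(5584 + 97\right) = 90717 + 5681 = 96398$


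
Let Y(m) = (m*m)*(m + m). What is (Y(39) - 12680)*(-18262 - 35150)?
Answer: -5659428696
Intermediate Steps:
Y(m) = 2*m³ (Y(m) = m²*(2*m) = 2*m³)
(Y(39) - 12680)*(-18262 - 35150) = (2*39³ - 12680)*(-18262 - 35150) = (2*59319 - 12680)*(-53412) = (118638 - 12680)*(-53412) = 105958*(-53412) = -5659428696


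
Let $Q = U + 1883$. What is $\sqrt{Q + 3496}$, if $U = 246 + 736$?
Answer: $\sqrt{6361} \approx 79.756$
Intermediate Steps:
$U = 982$
$Q = 2865$ ($Q = 982 + 1883 = 2865$)
$\sqrt{Q + 3496} = \sqrt{2865 + 3496} = \sqrt{6361}$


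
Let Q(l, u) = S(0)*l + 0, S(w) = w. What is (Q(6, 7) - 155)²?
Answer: 24025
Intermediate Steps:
Q(l, u) = 0 (Q(l, u) = 0*l + 0 = 0 + 0 = 0)
(Q(6, 7) - 155)² = (0 - 155)² = (-155)² = 24025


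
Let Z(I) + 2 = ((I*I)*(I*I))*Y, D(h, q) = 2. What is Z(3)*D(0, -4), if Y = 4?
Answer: 644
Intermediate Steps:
Z(I) = -2 + 4*I**4 (Z(I) = -2 + ((I*I)*(I*I))*4 = -2 + (I**2*I**2)*4 = -2 + I**4*4 = -2 + 4*I**4)
Z(3)*D(0, -4) = (-2 + 4*3**4)*2 = (-2 + 4*81)*2 = (-2 + 324)*2 = 322*2 = 644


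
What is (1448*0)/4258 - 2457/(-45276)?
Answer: 117/2156 ≈ 0.054267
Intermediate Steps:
(1448*0)/4258 - 2457/(-45276) = 0*(1/4258) - 2457*(-1/45276) = 0 + 117/2156 = 117/2156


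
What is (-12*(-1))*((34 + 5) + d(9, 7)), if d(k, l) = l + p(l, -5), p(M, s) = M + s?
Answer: 576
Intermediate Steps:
d(k, l) = -5 + 2*l (d(k, l) = l + (l - 5) = l + (-5 + l) = -5 + 2*l)
(-12*(-1))*((34 + 5) + d(9, 7)) = (-12*(-1))*((34 + 5) + (-5 + 2*7)) = 12*(39 + (-5 + 14)) = 12*(39 + 9) = 12*48 = 576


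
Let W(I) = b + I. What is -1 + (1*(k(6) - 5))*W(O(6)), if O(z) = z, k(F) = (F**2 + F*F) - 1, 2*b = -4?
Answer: 263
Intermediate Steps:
b = -2 (b = (1/2)*(-4) = -2)
k(F) = -1 + 2*F**2 (k(F) = (F**2 + F**2) - 1 = 2*F**2 - 1 = -1 + 2*F**2)
W(I) = -2 + I
-1 + (1*(k(6) - 5))*W(O(6)) = -1 + (1*((-1 + 2*6**2) - 5))*(-2 + 6) = -1 + (1*((-1 + 2*36) - 5))*4 = -1 + (1*((-1 + 72) - 5))*4 = -1 + (1*(71 - 5))*4 = -1 + (1*66)*4 = -1 + 66*4 = -1 + 264 = 263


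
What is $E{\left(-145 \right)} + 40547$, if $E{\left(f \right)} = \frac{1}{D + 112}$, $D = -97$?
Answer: $\frac{608206}{15} \approx 40547.0$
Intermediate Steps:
$E{\left(f \right)} = \frac{1}{15}$ ($E{\left(f \right)} = \frac{1}{-97 + 112} = \frac{1}{15}$)
$E{\left(-145 \right)} + 40547 = \frac{1}{15} + 40547 = \frac{608206}{15}$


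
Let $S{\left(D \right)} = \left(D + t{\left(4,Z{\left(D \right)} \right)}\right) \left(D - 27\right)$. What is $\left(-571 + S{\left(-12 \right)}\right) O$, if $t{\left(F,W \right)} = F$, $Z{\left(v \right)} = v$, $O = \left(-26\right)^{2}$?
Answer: $-175084$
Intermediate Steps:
$O = 676$
$S{\left(D \right)} = \left(-27 + D\right) \left(4 + D\right)$ ($S{\left(D \right)} = \left(D + 4\right) \left(D - 27\right) = \left(4 + D\right) \left(-27 + D\right) = \left(-27 + D\right) \left(4 + D\right)$)
$\left(-571 + S{\left(-12 \right)}\right) O = \left(-571 - \left(-168 - 144\right)\right) 676 = \left(-571 + \left(-108 + 144 + 276\right)\right) 676 = \left(-571 + 312\right) 676 = \left(-259\right) 676 = -175084$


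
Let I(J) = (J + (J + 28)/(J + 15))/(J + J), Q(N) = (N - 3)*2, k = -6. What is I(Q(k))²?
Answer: 256/729 ≈ 0.35117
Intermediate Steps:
Q(N) = -6 + 2*N (Q(N) = (-3 + N)*2 = -6 + 2*N)
I(J) = (J + (28 + J)/(15 + J))/(2*J) (I(J) = (J + (28 + J)/(15 + J))/((2*J)) = (J + (28 + J)/(15 + J))*(1/(2*J)) = (J + (28 + J)/(15 + J))/(2*J))
I(Q(k))² = ((28 + (-6 + 2*(-6))² + 16*(-6 + 2*(-6)))/(2*(-6 + 2*(-6))*(15 + (-6 + 2*(-6)))))² = ((28 + (-6 - 12)² + 16*(-6 - 12))/(2*(-6 - 12)*(15 + (-6 - 12))))² = ((½)*(28 + (-18)² + 16*(-18))/(-18*(15 - 18)))² = ((½)*(-1/18)*(28 + 324 - 288)/(-3))² = ((½)*(-1/18)*(-⅓)*64)² = (16/27)² = 256/729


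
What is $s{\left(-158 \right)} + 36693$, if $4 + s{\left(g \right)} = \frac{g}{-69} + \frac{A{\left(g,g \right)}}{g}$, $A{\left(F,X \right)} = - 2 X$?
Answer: $\frac{2531561}{69} \approx 36689.0$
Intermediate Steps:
$s{\left(g \right)} = -6 - \frac{g}{69}$ ($s{\left(g \right)} = -4 + \left(\frac{g}{-69} + \frac{\left(-2\right) g}{g}\right) = -4 + \left(g \left(- \frac{1}{69}\right) - 2\right) = -4 - \left(2 + \frac{g}{69}\right) = -6 - \frac{g}{69}$)
$s{\left(-158 \right)} + 36693 = \left(-6 - - \frac{158}{69}\right) + 36693 = \left(-6 + \frac{158}{69}\right) + 36693 = - \frac{256}{69} + 36693 = \frac{2531561}{69}$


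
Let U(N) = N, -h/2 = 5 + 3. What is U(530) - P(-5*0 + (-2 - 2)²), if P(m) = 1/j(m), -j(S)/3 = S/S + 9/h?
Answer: 11146/21 ≈ 530.76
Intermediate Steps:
h = -16 (h = -2*(5 + 3) = -2*8 = -16)
j(S) = -21/16 (j(S) = -3*(S/S + 9/(-16)) = -3*(1 + 9*(-1/16)) = -3*(1 - 9/16) = -3*7/16 = -21/16)
P(m) = -16/21 (P(m) = 1/(-21/16) = -16/21)
U(530) - P(-5*0 + (-2 - 2)²) = 530 - 1*(-16/21) = 530 + 16/21 = 11146/21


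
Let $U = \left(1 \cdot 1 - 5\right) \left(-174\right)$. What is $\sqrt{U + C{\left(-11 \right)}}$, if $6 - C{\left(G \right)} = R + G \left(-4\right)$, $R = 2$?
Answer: $4 \sqrt{41} \approx 25.612$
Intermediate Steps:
$C{\left(G \right)} = 4 + 4 G$ ($C{\left(G \right)} = 6 - \left(2 + G \left(-4\right)\right) = 6 - \left(2 - 4 G\right) = 6 + \left(-2 + 4 G\right) = 4 + 4 G$)
$U = 696$ ($U = \left(1 - 5\right) \left(-174\right) = \left(-4\right) \left(-174\right) = 696$)
$\sqrt{U + C{\left(-11 \right)}} = \sqrt{696 + \left(4 + 4 \left(-11\right)\right)} = \sqrt{696 + \left(4 - 44\right)} = \sqrt{696 - 40} = \sqrt{656} = 4 \sqrt{41}$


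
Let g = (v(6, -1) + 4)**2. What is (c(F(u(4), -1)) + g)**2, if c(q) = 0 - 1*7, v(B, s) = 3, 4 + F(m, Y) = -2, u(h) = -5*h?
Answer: 1764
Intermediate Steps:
F(m, Y) = -6 (F(m, Y) = -4 - 2 = -6)
c(q) = -7 (c(q) = 0 - 7 = -7)
g = 49 (g = (3 + 4)**2 = 7**2 = 49)
(c(F(u(4), -1)) + g)**2 = (-7 + 49)**2 = 42**2 = 1764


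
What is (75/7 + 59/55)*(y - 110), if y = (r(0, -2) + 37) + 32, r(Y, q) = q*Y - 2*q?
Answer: -167906/385 ≈ -436.12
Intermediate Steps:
r(Y, q) = -2*q + Y*q (r(Y, q) = Y*q - 2*q = -2*q + Y*q)
y = 73 (y = (-2*(-2 + 0) + 37) + 32 = (-2*(-2) + 37) + 32 = (4 + 37) + 32 = 41 + 32 = 73)
(75/7 + 59/55)*(y - 110) = (75/7 + 59/55)*(73 - 110) = (75*(1/7) + 59*(1/55))*(-37) = (75/7 + 59/55)*(-37) = (4538/385)*(-37) = -167906/385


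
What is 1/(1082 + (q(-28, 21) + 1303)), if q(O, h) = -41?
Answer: 1/2344 ≈ 0.00042662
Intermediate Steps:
1/(1082 + (q(-28, 21) + 1303)) = 1/(1082 + (-41 + 1303)) = 1/(1082 + 1262) = 1/2344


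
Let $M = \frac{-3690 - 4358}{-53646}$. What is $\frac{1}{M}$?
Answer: $\frac{26823}{4024} \approx 6.6658$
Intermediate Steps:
$M = \frac{4024}{26823}$ ($M = \left(-8048\right) \left(- \frac{1}{53646}\right) = \frac{4024}{26823} \approx 0.15002$)
$\frac{1}{M} = \frac{1}{\frac{4024}{26823}} = \frac{26823}{4024}$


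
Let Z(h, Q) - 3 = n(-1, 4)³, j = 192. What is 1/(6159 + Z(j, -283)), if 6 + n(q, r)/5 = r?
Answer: 1/5162 ≈ 0.00019372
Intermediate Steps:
n(q, r) = -30 + 5*r
Z(h, Q) = -997 (Z(h, Q) = 3 + (-30 + 5*4)³ = 3 + (-30 + 20)³ = 3 + (-10)³ = 3 - 1000 = -997)
1/(6159 + Z(j, -283)) = 1/(6159 - 997) = 1/5162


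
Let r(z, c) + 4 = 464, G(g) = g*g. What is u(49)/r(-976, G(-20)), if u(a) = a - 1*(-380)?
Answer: 429/460 ≈ 0.93261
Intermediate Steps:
G(g) = g²
r(z, c) = 460 (r(z, c) = -4 + 464 = 460)
u(a) = 380 + a (u(a) = a + 380 = 380 + a)
u(49)/r(-976, G(-20)) = (380 + 49)/460 = 429*(1/460) = 429/460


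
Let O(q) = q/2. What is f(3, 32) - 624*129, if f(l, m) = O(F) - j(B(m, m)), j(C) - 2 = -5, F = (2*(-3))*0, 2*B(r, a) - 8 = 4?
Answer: -80493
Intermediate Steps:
B(r, a) = 6 (B(r, a) = 4 + (½)*4 = 4 + 2 = 6)
F = 0 (F = -6*0 = 0)
O(q) = q/2 (O(q) = q*(½) = q/2)
j(C) = -3 (j(C) = 2 - 5 = -3)
f(l, m) = 3 (f(l, m) = (½)*0 - 1*(-3) = 0 + 3 = 3)
f(3, 32) - 624*129 = 3 - 624*129 = 3 - 80496 = -80493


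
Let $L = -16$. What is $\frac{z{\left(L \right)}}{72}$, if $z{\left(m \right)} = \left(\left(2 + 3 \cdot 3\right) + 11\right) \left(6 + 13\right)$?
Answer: $\frac{209}{36} \approx 5.8056$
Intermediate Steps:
$z{\left(m \right)} = 418$ ($z{\left(m \right)} = \left(\left(2 + 9\right) + 11\right) 19 = \left(11 + 11\right) 19 = 22 \cdot 19 = 418$)
$\frac{z{\left(L \right)}}{72} = \frac{1}{72} \cdot 418 = \frac{209}{36}$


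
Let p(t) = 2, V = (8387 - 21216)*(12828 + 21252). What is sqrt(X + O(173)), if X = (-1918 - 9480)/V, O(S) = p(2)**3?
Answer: sqrt(23894404459754415)/54651540 ≈ 2.8284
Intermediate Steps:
V = -437212320 (V = -12829*34080 = -437212320)
O(S) = 8 (O(S) = 2**3 = 8)
X = 5699/218606160 (X = (-1918 - 9480)/(-437212320) = -11398*(-1/437212320) = 5699/218606160 ≈ 2.6070e-5)
sqrt(X + O(173)) = sqrt(5699/218606160 + 8) = sqrt(1748854979/218606160) = sqrt(23894404459754415)/54651540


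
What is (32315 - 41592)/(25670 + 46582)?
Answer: -9277/72252 ≈ -0.12840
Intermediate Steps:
(32315 - 41592)/(25670 + 46582) = -9277/72252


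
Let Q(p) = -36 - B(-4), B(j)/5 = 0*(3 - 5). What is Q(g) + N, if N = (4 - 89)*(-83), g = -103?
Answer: 7019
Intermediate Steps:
B(j) = 0 (B(j) = 5*(0*(3 - 5)) = 5*(0*(-2)) = 5*0 = 0)
Q(p) = -36 (Q(p) = -36 - 1*0 = -36 + 0 = -36)
N = 7055 (N = -85*(-83) = 7055)
Q(g) + N = -36 + 7055 = 7019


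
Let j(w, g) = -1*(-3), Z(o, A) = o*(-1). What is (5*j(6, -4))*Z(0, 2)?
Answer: 0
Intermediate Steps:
Z(o, A) = -o
j(w, g) = 3
(5*j(6, -4))*Z(0, 2) = (5*3)*(-1*0) = 15*0 = 0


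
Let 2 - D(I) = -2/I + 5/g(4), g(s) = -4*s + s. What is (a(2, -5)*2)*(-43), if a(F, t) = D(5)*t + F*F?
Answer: 5203/6 ≈ 867.17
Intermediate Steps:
g(s) = -3*s
D(I) = 29/12 + 2/I (D(I) = 2 - (-2/I + 5/((-3*4))) = 2 - (-2/I + 5/(-12)) = 2 - (-2/I + 5*(-1/12)) = 2 - (-2/I - 5/12) = 2 - (-5/12 - 2/I) = 2 + (5/12 + 2/I) = 29/12 + 2/I)
a(F, t) = F² + 169*t/60 (a(F, t) = (29/12 + 2/5)*t + F*F = (29/12 + 2*(⅕))*t + F² = (29/12 + ⅖)*t + F² = 169*t/60 + F² = F² + 169*t/60)
(a(2, -5)*2)*(-43) = ((2² + (169/60)*(-5))*2)*(-43) = ((4 - 169/12)*2)*(-43) = -121/12*2*(-43) = -121/6*(-43) = 5203/6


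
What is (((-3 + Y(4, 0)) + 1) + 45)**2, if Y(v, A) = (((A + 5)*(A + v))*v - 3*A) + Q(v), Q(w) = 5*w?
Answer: 20449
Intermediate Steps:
Y(v, A) = -3*A + 5*v + v*(5 + A)*(A + v) (Y(v, A) = (((A + 5)*(A + v))*v - 3*A) + 5*v = (((5 + A)*(A + v))*v - 3*A) + 5*v = (v*(5 + A)*(A + v) - 3*A) + 5*v = (-3*A + v*(5 + A)*(A + v)) + 5*v = -3*A + 5*v + v*(5 + A)*(A + v))
(((-3 + Y(4, 0)) + 1) + 45)**2 = (((-3 + (-3*0 + 5*4 + 5*4**2 + 0*4**2 + 4*0**2 + 5*0*4)) + 1) + 45)**2 = (((-3 + (0 + 20 + 5*16 + 0*16 + 4*0 + 0)) + 1) + 45)**2 = (((-3 + (0 + 20 + 80 + 0 + 0 + 0)) + 1) + 45)**2 = (((-3 + 100) + 1) + 45)**2 = ((97 + 1) + 45)**2 = (98 + 45)**2 = 143**2 = 20449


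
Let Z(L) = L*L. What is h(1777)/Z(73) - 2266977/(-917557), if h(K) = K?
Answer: 13711219222/4889661253 ≈ 2.8041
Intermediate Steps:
Z(L) = L²
h(1777)/Z(73) - 2266977/(-917557) = 1777/(73²) - 2266977/(-917557) = 1777/5329 - 2266977*(-1/917557) = 1777*(1/5329) + 2266977/917557 = 1777/5329 + 2266977/917557 = 13711219222/4889661253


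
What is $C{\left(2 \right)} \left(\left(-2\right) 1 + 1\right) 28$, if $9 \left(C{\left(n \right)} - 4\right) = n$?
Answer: $- \frac{1064}{9} \approx -118.22$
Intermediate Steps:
$C{\left(n \right)} = 4 + \frac{n}{9}$
$C{\left(2 \right)} \left(\left(-2\right) 1 + 1\right) 28 = \left(4 + \frac{1}{9} \cdot 2\right) \left(\left(-2\right) 1 + 1\right) 28 = \left(4 + \frac{2}{9}\right) \left(-2 + 1\right) 28 = \frac{38}{9} \left(-1\right) 28 = \left(- \frac{38}{9}\right) 28 = - \frac{1064}{9}$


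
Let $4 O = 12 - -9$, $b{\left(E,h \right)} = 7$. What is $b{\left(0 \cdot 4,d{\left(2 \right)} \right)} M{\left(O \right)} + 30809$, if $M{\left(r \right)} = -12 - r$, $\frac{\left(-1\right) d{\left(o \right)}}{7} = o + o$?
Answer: $\frac{122753}{4} \approx 30688.0$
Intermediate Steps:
$d{\left(o \right)} = - 14 o$ ($d{\left(o \right)} = - 7 \left(o + o\right) = - 7 \cdot 2 o = - 14 o$)
$O = \frac{21}{4}$ ($O = \frac{12 - -9}{4} = \frac{12 + 9}{4} = \frac{1}{4} \cdot 21 = \frac{21}{4} \approx 5.25$)
$b{\left(0 \cdot 4,d{\left(2 \right)} \right)} M{\left(O \right)} + 30809 = 7 \left(-12 - \frac{21}{4}\right) + 30809 = 7 \left(- \frac{69}{4}\right) + 30809 = - \frac{483}{4} + 30809 = \frac{122753}{4}$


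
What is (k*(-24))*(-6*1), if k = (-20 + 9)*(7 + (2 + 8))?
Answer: -26928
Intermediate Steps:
k = -187 (k = -11*(7 + 10) = -11*17 = -187)
(k*(-24))*(-6*1) = (-187*(-24))*(-6*1) = 4488*(-6) = -26928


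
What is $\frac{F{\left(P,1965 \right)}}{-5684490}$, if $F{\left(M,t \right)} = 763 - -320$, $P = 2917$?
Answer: $- \frac{361}{1894830} \approx -0.00019052$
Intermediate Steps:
$F{\left(M,t \right)} = 1083$ ($F{\left(M,t \right)} = 763 + 320 = 1083$)
$\frac{F{\left(P,1965 \right)}}{-5684490} = \frac{1083}{-5684490} = 1083 \left(- \frac{1}{5684490}\right) = - \frac{361}{1894830}$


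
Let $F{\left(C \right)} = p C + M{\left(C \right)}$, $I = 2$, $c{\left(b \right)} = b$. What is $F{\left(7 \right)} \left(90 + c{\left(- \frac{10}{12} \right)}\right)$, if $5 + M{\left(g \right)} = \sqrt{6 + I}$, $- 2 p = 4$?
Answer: $- \frac{10165}{6} + \frac{535 \sqrt{2}}{3} \approx -1442.0$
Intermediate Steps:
$p = -2$ ($p = \left(- \frac{1}{2}\right) 4 = -2$)
$M{\left(g \right)} = -5 + 2 \sqrt{2}$ ($M{\left(g \right)} = -5 + \sqrt{6 + 2} = -5 + \sqrt{8} = -5 + 2 \sqrt{2}$)
$F{\left(C \right)} = -5 - 2 C + 2 \sqrt{2}$ ($F{\left(C \right)} = - 2 C - \left(5 - 2 \sqrt{2}\right) = -5 - 2 C + 2 \sqrt{2}$)
$F{\left(7 \right)} \left(90 + c{\left(- \frac{10}{12} \right)}\right) = \left(-5 - 14 + 2 \sqrt{2}\right) \left(90 - \frac{10}{12}\right) = \left(-5 - 14 + 2 \sqrt{2}\right) \left(90 - \frac{5}{6}\right) = \left(-19 + 2 \sqrt{2}\right) \left(90 - \frac{5}{6}\right) = \left(-19 + 2 \sqrt{2}\right) \frac{535}{6} = - \frac{10165}{6} + \frac{535 \sqrt{2}}{3}$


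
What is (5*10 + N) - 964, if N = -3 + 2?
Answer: -915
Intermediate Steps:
N = -1
(5*10 + N) - 964 = (5*10 - 1) - 964 = (50 - 1) - 964 = 49 - 964 = -915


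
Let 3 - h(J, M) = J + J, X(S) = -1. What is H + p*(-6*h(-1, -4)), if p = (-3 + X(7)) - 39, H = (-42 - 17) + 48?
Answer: 1279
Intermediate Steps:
h(J, M) = 3 - 2*J (h(J, M) = 3 - (J + J) = 3 - 2*J)
H = -11 (H = -59 + 48 = -11)
p = -43 (p = (-3 - 1) - 39 = -4 - 39 = -43)
H + p*(-6*h(-1, -4)) = -11 - (-258)*(3 - 2*(-1)) = -11 - (-258)*(3 + 2) = -11 - (-258)*5 = -11 - 43*(-30) = -11 + 1290 = 1279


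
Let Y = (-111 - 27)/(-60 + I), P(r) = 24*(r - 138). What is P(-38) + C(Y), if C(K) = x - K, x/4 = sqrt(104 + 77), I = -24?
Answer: -59159/14 + 4*sqrt(181) ≈ -4171.8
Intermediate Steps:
P(r) = -3312 + 24*r (P(r) = 24*(-138 + r) = -3312 + 24*r)
x = 4*sqrt(181) (x = 4*sqrt(104 + 77) = 4*sqrt(181) ≈ 53.815)
Y = 23/14 (Y = (-111 - 27)/(-60 - 24) = -138/(-84) = -138*(-1/84) = 23/14 ≈ 1.6429)
C(K) = -K + 4*sqrt(181) (C(K) = 4*sqrt(181) - K = -K + 4*sqrt(181))
P(-38) + C(Y) = (-3312 + 24*(-38)) + (-1*23/14 + 4*sqrt(181)) = (-3312 - 912) + (-23/14 + 4*sqrt(181)) = -4224 + (-23/14 + 4*sqrt(181)) = -59159/14 + 4*sqrt(181)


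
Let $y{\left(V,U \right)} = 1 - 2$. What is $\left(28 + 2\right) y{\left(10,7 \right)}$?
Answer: $-30$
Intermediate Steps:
$y{\left(V,U \right)} = -1$ ($y{\left(V,U \right)} = 1 - 2 = -1$)
$\left(28 + 2\right) y{\left(10,7 \right)} = \left(28 + 2\right) \left(-1\right) = 30 \left(-1\right) = -30$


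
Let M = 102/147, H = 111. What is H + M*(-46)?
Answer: 3875/49 ≈ 79.082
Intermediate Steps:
M = 34/49 (M = 102*(1/147) = 34/49 ≈ 0.69388)
H + M*(-46) = 111 + (34/49)*(-46) = 111 - 1564/49 = 3875/49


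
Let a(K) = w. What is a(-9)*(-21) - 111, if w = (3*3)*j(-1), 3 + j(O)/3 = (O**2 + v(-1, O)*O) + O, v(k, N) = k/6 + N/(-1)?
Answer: 4125/2 ≈ 2062.5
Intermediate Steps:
v(k, N) = -N + k/6 (v(k, N) = k*(1/6) + N*(-1) = k/6 - N = -N + k/6)
j(O) = -9 + 3*O + 3*O**2 + 3*O*(-1/6 - O) (j(O) = -9 + 3*((O**2 + (-O + (1/6)*(-1))*O) + O) = -9 + 3*((O**2 + (-O - 1/6)*O) + O) = -9 + 3*((O**2 + (-1/6 - O)*O) + O) = -9 + 3*((O**2 + O*(-1/6 - O)) + O) = -9 + 3*(O + O**2 + O*(-1/6 - O)) = -9 + (3*O + 3*O**2 + 3*O*(-1/6 - O)) = -9 + 3*O + 3*O**2 + 3*O*(-1/6 - O))
w = -207/2 (w = (3*3)*(-9 + (5/2)*(-1)) = 9*(-9 - 5/2) = 9*(-23/2) = -207/2 ≈ -103.50)
a(K) = -207/2
a(-9)*(-21) - 111 = -207/2*(-21) - 111 = 4347/2 - 111 = 4125/2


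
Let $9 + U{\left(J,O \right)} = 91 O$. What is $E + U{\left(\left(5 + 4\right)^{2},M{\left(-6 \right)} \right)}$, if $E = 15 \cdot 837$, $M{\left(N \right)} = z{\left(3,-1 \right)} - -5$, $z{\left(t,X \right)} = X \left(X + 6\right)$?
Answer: $12546$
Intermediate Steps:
$z{\left(t,X \right)} = X \left(6 + X\right)$
$M{\left(N \right)} = 0$ ($M{\left(N \right)} = - (6 - 1) - -5 = \left(-1\right) 5 + 5 = -5 + 5 = 0$)
$U{\left(J,O \right)} = -9 + 91 O$
$E = 12555$
$E + U{\left(\left(5 + 4\right)^{2},M{\left(-6 \right)} \right)} = 12555 + \left(-9 + 91 \cdot 0\right) = 12555 + \left(-9 + 0\right) = 12555 - 9 = 12546$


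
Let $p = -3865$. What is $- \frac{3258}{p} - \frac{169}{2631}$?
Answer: $\frac{7918613}{10168815} \approx 0.77872$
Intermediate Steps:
$- \frac{3258}{p} - \frac{169}{2631} = - \frac{3258}{-3865} - \frac{169}{2631} = \left(-3258\right) \left(- \frac{1}{3865}\right) - \frac{169}{2631} = \frac{3258}{3865} - \frac{169}{2631} = \frac{7918613}{10168815}$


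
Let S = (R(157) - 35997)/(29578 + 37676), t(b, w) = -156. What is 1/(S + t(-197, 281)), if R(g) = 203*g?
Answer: -33627/5247875 ≈ -0.0064077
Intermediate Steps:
S = -2063/33627 (S = (203*157 - 35997)/(29578 + 37676) = (31871 - 35997)/67254 = -4126*1/67254 = -2063/33627 ≈ -0.061350)
1/(S + t(-197, 281)) = 1/(-2063/33627 - 156) = 1/(-5247875/33627) = -33627/5247875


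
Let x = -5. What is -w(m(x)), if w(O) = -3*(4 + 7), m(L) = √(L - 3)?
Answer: 33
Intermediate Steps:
m(L) = √(-3 + L)
w(O) = -33 (w(O) = -3*11 = -33)
-w(m(x)) = -1*(-33) = 33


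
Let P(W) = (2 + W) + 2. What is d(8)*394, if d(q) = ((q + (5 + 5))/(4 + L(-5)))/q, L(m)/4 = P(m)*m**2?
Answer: -591/64 ≈ -9.2344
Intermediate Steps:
P(W) = 4 + W
L(m) = 4*m**2*(4 + m) (L(m) = 4*((4 + m)*m**2) = 4*(m**2*(4 + m)) = 4*m**2*(4 + m))
d(q) = (-5/48 - q/96)/q (d(q) = ((q + (5 + 5))/(4 + 4*(-5)**2*(4 - 5)))/q = ((q + 10)/(4 + 4*25*(-1)))/q = ((10 + q)/(4 - 100))/q = ((10 + q)/(-96))/q = ((10 + q)*(-1/96))/q = (-5/48 - q/96)/q)
d(8)*394 = ((1/96)*(-10 - 1*8)/8)*394 = ((1/96)*(1/8)*(-10 - 8))*394 = ((1/96)*(1/8)*(-18))*394 = -3/128*394 = -591/64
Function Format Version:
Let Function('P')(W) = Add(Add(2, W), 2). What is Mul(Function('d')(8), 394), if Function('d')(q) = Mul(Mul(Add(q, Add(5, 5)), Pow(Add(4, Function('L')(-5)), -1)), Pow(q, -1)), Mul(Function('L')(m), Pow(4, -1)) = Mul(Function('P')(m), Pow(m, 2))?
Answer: Rational(-591, 64) ≈ -9.2344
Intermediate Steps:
Function('P')(W) = Add(4, W)
Function('L')(m) = Mul(4, Pow(m, 2), Add(4, m)) (Function('L')(m) = Mul(4, Mul(Add(4, m), Pow(m, 2))) = Mul(4, Mul(Pow(m, 2), Add(4, m))) = Mul(4, Pow(m, 2), Add(4, m)))
Function('d')(q) = Mul(Pow(q, -1), Add(Rational(-5, 48), Mul(Rational(-1, 96), q))) (Function('d')(q) = Mul(Mul(Add(q, Add(5, 5)), Pow(Add(4, Mul(4, Pow(-5, 2), Add(4, -5))), -1)), Pow(q, -1)) = Mul(Mul(Add(q, 10), Pow(Add(4, Mul(4, 25, -1)), -1)), Pow(q, -1)) = Mul(Mul(Add(10, q), Pow(Add(4, -100), -1)), Pow(q, -1)) = Mul(Mul(Add(10, q), Pow(-96, -1)), Pow(q, -1)) = Mul(Mul(Add(10, q), Rational(-1, 96)), Pow(q, -1)) = Mul(Add(Rational(-5, 48), Mul(Rational(-1, 96), q)), Pow(q, -1)) = Mul(Pow(q, -1), Add(Rational(-5, 48), Mul(Rational(-1, 96), q))))
Mul(Function('d')(8), 394) = Mul(Mul(Rational(1, 96), Pow(8, -1), Add(-10, Mul(-1, 8))), 394) = Mul(Mul(Rational(1, 96), Rational(1, 8), Add(-10, -8)), 394) = Mul(Mul(Rational(1, 96), Rational(1, 8), -18), 394) = Mul(Rational(-3, 128), 394) = Rational(-591, 64)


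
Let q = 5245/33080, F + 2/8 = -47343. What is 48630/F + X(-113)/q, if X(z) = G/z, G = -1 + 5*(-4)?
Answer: 3252909888/22447707301 ≈ 0.14491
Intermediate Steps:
G = -21 (G = -1 - 20 = -21)
F = -189373/4 (F = -¼ - 47343 = -189373/4 ≈ -47343.)
q = 1049/6616 (q = 5245*(1/33080) = 1049/6616 ≈ 0.15856)
X(z) = -21/z
48630/F + X(-113)/q = 48630/(-189373/4) + (-21/(-113))/(1049/6616) = 48630*(-4/189373) - 21*(-1/113)*(6616/1049) = -194520/189373 + (21/113)*(6616/1049) = -194520/189373 + 138936/118537 = 3252909888/22447707301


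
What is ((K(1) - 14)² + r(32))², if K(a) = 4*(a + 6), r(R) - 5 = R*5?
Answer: 130321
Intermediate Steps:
r(R) = 5 + 5*R (r(R) = 5 + R*5 = 5 + 5*R)
K(a) = 24 + 4*a (K(a) = 4*(6 + a) = 24 + 4*a)
((K(1) - 14)² + r(32))² = (((24 + 4*1) - 14)² + (5 + 5*32))² = (((24 + 4) - 14)² + (5 + 160))² = ((28 - 14)² + 165)² = (14² + 165)² = (196 + 165)² = 361² = 130321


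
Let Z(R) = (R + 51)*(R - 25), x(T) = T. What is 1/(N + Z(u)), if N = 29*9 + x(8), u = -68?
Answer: 1/1850 ≈ 0.00054054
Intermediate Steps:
N = 269 (N = 29*9 + 8 = 261 + 8 = 269)
Z(R) = (-25 + R)*(51 + R) (Z(R) = (51 + R)*(-25 + R) = (-25 + R)*(51 + R))
1/(N + Z(u)) = 1/(269 + (-1275 + (-68)**2 + 26*(-68))) = 1/(269 + (-1275 + 4624 - 1768)) = 1/(269 + 1581) = 1/1850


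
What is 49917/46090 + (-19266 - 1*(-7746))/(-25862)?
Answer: 910955127/595989790 ≈ 1.5285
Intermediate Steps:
49917/46090 + (-19266 - 1*(-7746))/(-25862) = 49917*(1/46090) + (-19266 + 7746)*(-1/25862) = 49917/46090 - 11520*(-1/25862) = 49917/46090 + 5760/12931 = 910955127/595989790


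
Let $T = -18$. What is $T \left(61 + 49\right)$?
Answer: $-1980$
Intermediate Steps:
$T \left(61 + 49\right) = - 18 \left(61 + 49\right) = \left(-18\right) 110 = -1980$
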